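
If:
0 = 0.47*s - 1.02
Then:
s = 2.17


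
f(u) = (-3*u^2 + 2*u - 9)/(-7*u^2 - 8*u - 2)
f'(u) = (2 - 6*u)/(-7*u^2 - 8*u - 2) + (14*u + 8)*(-3*u^2 + 2*u - 9)/(-7*u^2 - 8*u - 2)^2 = 38*(u^2 - 3*u - 2)/(49*u^4 + 112*u^3 + 92*u^2 + 32*u + 4)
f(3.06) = 0.34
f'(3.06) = -0.01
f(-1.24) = 5.66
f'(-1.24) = 15.31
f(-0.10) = 7.27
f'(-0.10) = -39.82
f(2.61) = 0.34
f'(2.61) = -0.02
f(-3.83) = 0.82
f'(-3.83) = 0.17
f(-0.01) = 4.70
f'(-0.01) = -20.29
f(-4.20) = 0.77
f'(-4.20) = 0.13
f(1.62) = 0.41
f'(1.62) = -0.14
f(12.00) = 0.38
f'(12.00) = 0.00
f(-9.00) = 0.54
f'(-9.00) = 0.02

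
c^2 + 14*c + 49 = (c + 7)^2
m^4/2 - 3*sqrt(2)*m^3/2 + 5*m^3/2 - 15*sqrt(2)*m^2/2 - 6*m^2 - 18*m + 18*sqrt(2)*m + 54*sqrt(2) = (m/2 + 1)*(m - 3)*(m + 6)*(m - 3*sqrt(2))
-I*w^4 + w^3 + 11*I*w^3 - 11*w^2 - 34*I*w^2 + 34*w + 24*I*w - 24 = (w - 6)*(w - 4)*(w - 1)*(-I*w + 1)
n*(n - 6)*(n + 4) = n^3 - 2*n^2 - 24*n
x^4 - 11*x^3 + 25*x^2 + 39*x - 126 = (x - 7)*(x - 3)^2*(x + 2)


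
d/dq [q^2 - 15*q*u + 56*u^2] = 2*q - 15*u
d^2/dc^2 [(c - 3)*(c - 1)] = 2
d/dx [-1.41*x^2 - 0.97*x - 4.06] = -2.82*x - 0.97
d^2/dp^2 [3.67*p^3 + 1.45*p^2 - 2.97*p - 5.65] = 22.02*p + 2.9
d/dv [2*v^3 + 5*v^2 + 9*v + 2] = 6*v^2 + 10*v + 9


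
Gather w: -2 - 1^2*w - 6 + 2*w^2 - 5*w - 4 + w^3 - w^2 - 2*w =w^3 + w^2 - 8*w - 12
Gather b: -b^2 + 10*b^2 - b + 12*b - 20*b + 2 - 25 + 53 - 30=9*b^2 - 9*b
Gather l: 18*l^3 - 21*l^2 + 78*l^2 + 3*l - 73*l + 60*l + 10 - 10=18*l^3 + 57*l^2 - 10*l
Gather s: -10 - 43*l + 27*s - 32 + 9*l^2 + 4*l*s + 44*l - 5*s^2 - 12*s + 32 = 9*l^2 + l - 5*s^2 + s*(4*l + 15) - 10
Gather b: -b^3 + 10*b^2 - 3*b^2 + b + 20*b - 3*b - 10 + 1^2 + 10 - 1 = -b^3 + 7*b^2 + 18*b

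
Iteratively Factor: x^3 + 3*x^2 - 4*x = (x + 4)*(x^2 - x) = x*(x + 4)*(x - 1)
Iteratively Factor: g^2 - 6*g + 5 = (g - 5)*(g - 1)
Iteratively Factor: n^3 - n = (n + 1)*(n^2 - n) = n*(n + 1)*(n - 1)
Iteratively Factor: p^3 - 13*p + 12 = (p - 1)*(p^2 + p - 12) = (p - 3)*(p - 1)*(p + 4)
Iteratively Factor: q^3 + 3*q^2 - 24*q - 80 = (q - 5)*(q^2 + 8*q + 16) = (q - 5)*(q + 4)*(q + 4)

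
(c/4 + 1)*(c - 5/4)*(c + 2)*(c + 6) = c^4/4 + 43*c^3/16 + 29*c^2/4 - 7*c/4 - 15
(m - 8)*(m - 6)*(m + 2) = m^3 - 12*m^2 + 20*m + 96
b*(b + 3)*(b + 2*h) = b^3 + 2*b^2*h + 3*b^2 + 6*b*h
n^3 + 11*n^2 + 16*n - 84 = (n - 2)*(n + 6)*(n + 7)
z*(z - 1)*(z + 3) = z^3 + 2*z^2 - 3*z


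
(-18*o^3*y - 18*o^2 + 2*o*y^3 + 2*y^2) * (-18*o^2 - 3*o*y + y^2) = 324*o^5*y + 54*o^4*y^2 + 324*o^4 - 54*o^3*y^3 + 54*o^3*y - 6*o^2*y^4 - 54*o^2*y^2 + 2*o*y^5 - 6*o*y^3 + 2*y^4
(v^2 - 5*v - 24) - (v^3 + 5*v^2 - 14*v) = -v^3 - 4*v^2 + 9*v - 24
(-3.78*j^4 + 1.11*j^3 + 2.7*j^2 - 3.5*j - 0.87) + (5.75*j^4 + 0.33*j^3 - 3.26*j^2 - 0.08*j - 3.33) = 1.97*j^4 + 1.44*j^3 - 0.56*j^2 - 3.58*j - 4.2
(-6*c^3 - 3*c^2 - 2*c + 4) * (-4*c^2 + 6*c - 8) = 24*c^5 - 24*c^4 + 38*c^3 - 4*c^2 + 40*c - 32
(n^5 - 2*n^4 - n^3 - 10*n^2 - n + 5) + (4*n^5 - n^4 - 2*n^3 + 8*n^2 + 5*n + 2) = 5*n^5 - 3*n^4 - 3*n^3 - 2*n^2 + 4*n + 7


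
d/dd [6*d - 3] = 6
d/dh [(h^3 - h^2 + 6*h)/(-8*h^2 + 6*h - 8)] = (-4*h^4 + 6*h^3 + 9*h^2 + 8*h - 24)/(2*(16*h^4 - 24*h^3 + 41*h^2 - 24*h + 16))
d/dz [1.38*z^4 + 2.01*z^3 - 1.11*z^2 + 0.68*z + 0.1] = 5.52*z^3 + 6.03*z^2 - 2.22*z + 0.68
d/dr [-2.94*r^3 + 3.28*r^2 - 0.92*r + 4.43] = -8.82*r^2 + 6.56*r - 0.92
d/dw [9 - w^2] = -2*w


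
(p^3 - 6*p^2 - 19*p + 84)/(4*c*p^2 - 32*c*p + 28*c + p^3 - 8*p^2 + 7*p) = (p^2 + p - 12)/(4*c*p - 4*c + p^2 - p)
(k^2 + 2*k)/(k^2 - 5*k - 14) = k/(k - 7)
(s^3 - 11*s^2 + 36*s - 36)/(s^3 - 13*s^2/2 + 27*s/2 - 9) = 2*(s - 6)/(2*s - 3)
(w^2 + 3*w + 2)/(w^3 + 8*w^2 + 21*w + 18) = (w + 1)/(w^2 + 6*w + 9)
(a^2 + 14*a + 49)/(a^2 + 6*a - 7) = (a + 7)/(a - 1)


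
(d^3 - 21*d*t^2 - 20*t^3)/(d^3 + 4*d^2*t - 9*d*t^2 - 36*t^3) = (-d^2 + 4*d*t + 5*t^2)/(-d^2 + 9*t^2)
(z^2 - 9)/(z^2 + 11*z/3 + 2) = 3*(z - 3)/(3*z + 2)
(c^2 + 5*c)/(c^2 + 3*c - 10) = c/(c - 2)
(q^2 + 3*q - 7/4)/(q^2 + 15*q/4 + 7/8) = 2*(2*q - 1)/(4*q + 1)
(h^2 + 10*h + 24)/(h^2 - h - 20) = (h + 6)/(h - 5)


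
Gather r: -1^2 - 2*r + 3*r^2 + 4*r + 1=3*r^2 + 2*r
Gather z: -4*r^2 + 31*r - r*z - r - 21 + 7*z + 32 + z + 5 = -4*r^2 + 30*r + z*(8 - r) + 16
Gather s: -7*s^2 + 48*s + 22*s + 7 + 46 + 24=-7*s^2 + 70*s + 77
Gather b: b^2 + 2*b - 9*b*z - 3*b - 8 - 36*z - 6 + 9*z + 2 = b^2 + b*(-9*z - 1) - 27*z - 12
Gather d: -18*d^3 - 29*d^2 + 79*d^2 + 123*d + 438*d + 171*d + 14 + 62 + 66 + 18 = -18*d^3 + 50*d^2 + 732*d + 160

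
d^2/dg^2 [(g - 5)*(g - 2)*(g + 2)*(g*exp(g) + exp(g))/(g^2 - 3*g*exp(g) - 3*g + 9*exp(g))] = (g^8 + 3*g^7*exp(g) - 6*g^7 - 54*g^6*exp(g) - 12*g^6 + 288*g^5*exp(g) + 142*g^5 + 54*g^4*exp(2*g) - 402*g^4*exp(g) - 225*g^4 - 504*g^3*exp(2*g) - 1071*g^3*exp(g) - 216*g^3 + 1620*g^2*exp(2*g) + 3528*g^2*exp(g) + 660*g^2 - 1944*g*exp(2*g) - 2052*g*exp(g) - 720*g - 234*exp(2*g) + 144*exp(g) + 360)*exp(g)/(g^6 - 9*g^5*exp(g) - 9*g^5 + 27*g^4*exp(2*g) + 81*g^4*exp(g) + 27*g^4 - 27*g^3*exp(3*g) - 243*g^3*exp(2*g) - 243*g^3*exp(g) - 27*g^3 + 243*g^2*exp(3*g) + 729*g^2*exp(2*g) + 243*g^2*exp(g) - 729*g*exp(3*g) - 729*g*exp(2*g) + 729*exp(3*g))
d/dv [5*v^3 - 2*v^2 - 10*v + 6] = 15*v^2 - 4*v - 10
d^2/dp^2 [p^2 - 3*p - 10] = 2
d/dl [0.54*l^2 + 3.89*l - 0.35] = 1.08*l + 3.89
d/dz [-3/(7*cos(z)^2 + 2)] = -84*sin(2*z)/(7*cos(2*z) + 11)^2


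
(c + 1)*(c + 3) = c^2 + 4*c + 3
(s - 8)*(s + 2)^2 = s^3 - 4*s^2 - 28*s - 32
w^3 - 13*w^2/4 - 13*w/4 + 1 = (w - 4)*(w - 1/4)*(w + 1)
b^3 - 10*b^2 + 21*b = b*(b - 7)*(b - 3)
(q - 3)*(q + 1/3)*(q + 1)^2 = q^4 - 2*q^3/3 - 16*q^2/3 - 14*q/3 - 1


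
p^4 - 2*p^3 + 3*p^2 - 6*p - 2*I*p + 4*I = (p - 2)*(p - I)^2*(p + 2*I)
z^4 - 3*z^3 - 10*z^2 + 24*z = z*(z - 4)*(z - 2)*(z + 3)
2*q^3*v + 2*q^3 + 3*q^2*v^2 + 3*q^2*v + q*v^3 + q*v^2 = (q + v)*(2*q + v)*(q*v + q)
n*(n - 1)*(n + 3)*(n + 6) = n^4 + 8*n^3 + 9*n^2 - 18*n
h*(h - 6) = h^2 - 6*h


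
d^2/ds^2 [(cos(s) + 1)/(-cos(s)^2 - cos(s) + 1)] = (3*(1 - cos(s)^2)^2 + cos(s)^5 + 7*cos(s)^3 + 6*cos(s)^2 - 10*cos(s) - 9)/(cos(s)^2 + cos(s) - 1)^3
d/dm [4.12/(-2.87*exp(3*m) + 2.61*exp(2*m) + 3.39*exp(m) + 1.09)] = (35.4732*exp(2*m) - 21.5064*exp(m) - 13.9668)*exp(m)/(-2.87*exp(3*m) + 2.61*exp(2*m) + 3.39*exp(m) + 1.09)^2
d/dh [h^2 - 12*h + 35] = 2*h - 12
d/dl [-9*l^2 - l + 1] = -18*l - 1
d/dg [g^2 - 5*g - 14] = 2*g - 5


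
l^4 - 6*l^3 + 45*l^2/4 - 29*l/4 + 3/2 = (l - 3)*(l - 2)*(l - 1/2)^2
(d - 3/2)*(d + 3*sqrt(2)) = d^2 - 3*d/2 + 3*sqrt(2)*d - 9*sqrt(2)/2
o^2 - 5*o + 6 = (o - 3)*(o - 2)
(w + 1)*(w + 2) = w^2 + 3*w + 2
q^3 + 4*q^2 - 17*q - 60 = (q - 4)*(q + 3)*(q + 5)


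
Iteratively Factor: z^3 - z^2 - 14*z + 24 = (z + 4)*(z^2 - 5*z + 6) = (z - 2)*(z + 4)*(z - 3)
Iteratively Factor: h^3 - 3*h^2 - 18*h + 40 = (h - 2)*(h^2 - h - 20) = (h - 5)*(h - 2)*(h + 4)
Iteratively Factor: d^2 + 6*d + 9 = (d + 3)*(d + 3)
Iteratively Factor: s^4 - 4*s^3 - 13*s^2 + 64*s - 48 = (s + 4)*(s^3 - 8*s^2 + 19*s - 12) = (s - 4)*(s + 4)*(s^2 - 4*s + 3) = (s - 4)*(s - 1)*(s + 4)*(s - 3)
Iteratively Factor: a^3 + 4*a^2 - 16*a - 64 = (a - 4)*(a^2 + 8*a + 16) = (a - 4)*(a + 4)*(a + 4)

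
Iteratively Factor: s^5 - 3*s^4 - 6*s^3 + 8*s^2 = (s - 4)*(s^4 + s^3 - 2*s^2) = (s - 4)*(s - 1)*(s^3 + 2*s^2) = (s - 4)*(s - 1)*(s + 2)*(s^2) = s*(s - 4)*(s - 1)*(s + 2)*(s)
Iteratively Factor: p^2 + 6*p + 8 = (p + 2)*(p + 4)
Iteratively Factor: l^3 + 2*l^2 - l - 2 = (l + 2)*(l^2 - 1) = (l - 1)*(l + 2)*(l + 1)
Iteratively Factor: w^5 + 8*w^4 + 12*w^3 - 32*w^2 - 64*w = (w - 2)*(w^4 + 10*w^3 + 32*w^2 + 32*w) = (w - 2)*(w + 4)*(w^3 + 6*w^2 + 8*w) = (w - 2)*(w + 2)*(w + 4)*(w^2 + 4*w) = w*(w - 2)*(w + 2)*(w + 4)*(w + 4)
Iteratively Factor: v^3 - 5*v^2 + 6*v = (v - 3)*(v^2 - 2*v) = v*(v - 3)*(v - 2)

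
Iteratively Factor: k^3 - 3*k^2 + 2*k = (k)*(k^2 - 3*k + 2) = k*(k - 2)*(k - 1)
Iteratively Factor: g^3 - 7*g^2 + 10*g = (g - 5)*(g^2 - 2*g) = (g - 5)*(g - 2)*(g)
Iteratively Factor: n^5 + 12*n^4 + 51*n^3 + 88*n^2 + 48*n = (n)*(n^4 + 12*n^3 + 51*n^2 + 88*n + 48) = n*(n + 1)*(n^3 + 11*n^2 + 40*n + 48) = n*(n + 1)*(n + 4)*(n^2 + 7*n + 12) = n*(n + 1)*(n + 4)^2*(n + 3)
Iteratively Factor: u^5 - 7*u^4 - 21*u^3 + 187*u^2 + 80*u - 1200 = (u + 4)*(u^4 - 11*u^3 + 23*u^2 + 95*u - 300) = (u + 3)*(u + 4)*(u^3 - 14*u^2 + 65*u - 100) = (u - 4)*(u + 3)*(u + 4)*(u^2 - 10*u + 25) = (u - 5)*(u - 4)*(u + 3)*(u + 4)*(u - 5)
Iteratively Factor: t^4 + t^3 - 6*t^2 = (t)*(t^3 + t^2 - 6*t) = t*(t - 2)*(t^2 + 3*t) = t^2*(t - 2)*(t + 3)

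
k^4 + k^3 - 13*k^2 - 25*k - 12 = (k - 4)*(k + 1)^2*(k + 3)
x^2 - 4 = (x - 2)*(x + 2)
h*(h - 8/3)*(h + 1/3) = h^3 - 7*h^2/3 - 8*h/9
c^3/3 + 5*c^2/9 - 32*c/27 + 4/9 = (c/3 + 1)*(c - 2/3)^2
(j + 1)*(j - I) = j^2 + j - I*j - I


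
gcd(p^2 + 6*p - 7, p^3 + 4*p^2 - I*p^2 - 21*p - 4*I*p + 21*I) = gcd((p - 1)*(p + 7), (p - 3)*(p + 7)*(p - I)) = p + 7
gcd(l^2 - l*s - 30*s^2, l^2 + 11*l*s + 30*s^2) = l + 5*s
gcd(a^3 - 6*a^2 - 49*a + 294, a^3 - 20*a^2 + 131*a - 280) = a - 7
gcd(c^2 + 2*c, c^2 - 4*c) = c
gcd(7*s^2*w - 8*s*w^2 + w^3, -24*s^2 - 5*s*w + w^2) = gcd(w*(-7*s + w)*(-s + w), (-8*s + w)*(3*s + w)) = 1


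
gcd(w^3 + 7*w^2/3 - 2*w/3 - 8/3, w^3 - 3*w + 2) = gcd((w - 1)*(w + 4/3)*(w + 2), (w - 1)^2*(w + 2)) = w^2 + w - 2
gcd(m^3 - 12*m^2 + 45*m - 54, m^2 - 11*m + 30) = m - 6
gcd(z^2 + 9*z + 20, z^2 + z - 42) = 1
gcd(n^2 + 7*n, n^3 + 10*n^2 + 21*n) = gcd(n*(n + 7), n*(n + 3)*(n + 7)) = n^2 + 7*n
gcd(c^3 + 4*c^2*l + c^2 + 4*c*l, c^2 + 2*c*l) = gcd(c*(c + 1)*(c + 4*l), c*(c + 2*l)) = c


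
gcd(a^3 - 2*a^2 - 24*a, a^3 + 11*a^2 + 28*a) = a^2 + 4*a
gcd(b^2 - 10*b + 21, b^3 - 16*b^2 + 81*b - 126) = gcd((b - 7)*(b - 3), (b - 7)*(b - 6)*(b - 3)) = b^2 - 10*b + 21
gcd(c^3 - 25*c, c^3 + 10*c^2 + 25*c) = c^2 + 5*c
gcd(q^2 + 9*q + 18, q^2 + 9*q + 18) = q^2 + 9*q + 18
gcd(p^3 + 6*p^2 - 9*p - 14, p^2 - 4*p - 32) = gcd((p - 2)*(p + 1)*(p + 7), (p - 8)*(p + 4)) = 1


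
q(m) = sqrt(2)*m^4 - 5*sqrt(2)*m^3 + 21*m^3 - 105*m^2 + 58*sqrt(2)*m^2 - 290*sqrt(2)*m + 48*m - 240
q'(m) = 4*sqrt(2)*m^3 - 15*sqrt(2)*m^2 + 63*m^2 - 210*m + 116*sqrt(2)*m - 290*sqrt(2) + 48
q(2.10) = -945.28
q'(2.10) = -221.95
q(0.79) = -533.00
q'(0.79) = -369.56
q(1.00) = -609.75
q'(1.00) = -360.63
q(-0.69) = -5.33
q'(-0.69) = -312.38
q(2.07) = -938.53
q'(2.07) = -228.01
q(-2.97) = 377.96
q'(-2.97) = -5.25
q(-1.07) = 105.96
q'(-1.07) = -272.04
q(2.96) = -1043.38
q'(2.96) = 14.69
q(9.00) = 14072.72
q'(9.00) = 6732.89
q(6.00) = 1601.62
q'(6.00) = 2088.38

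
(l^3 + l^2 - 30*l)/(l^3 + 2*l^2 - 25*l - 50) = l*(l + 6)/(l^2 + 7*l + 10)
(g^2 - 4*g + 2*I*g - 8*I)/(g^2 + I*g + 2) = (g - 4)/(g - I)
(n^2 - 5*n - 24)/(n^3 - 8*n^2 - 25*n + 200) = (n + 3)/(n^2 - 25)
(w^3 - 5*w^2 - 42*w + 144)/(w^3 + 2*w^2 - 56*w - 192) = (w - 3)/(w + 4)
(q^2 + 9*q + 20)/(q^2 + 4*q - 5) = (q + 4)/(q - 1)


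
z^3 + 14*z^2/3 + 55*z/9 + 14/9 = (z + 1/3)*(z + 2)*(z + 7/3)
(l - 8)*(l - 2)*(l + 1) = l^3 - 9*l^2 + 6*l + 16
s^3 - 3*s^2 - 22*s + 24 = (s - 6)*(s - 1)*(s + 4)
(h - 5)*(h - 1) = h^2 - 6*h + 5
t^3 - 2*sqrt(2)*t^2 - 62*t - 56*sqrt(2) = (t - 7*sqrt(2))*(t + sqrt(2))*(t + 4*sqrt(2))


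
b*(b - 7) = b^2 - 7*b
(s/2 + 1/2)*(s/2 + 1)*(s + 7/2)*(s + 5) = s^4/4 + 23*s^3/8 + 45*s^2/4 + 139*s/8 + 35/4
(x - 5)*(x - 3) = x^2 - 8*x + 15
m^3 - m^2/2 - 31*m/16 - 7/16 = (m - 7/4)*(m + 1/4)*(m + 1)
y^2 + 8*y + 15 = (y + 3)*(y + 5)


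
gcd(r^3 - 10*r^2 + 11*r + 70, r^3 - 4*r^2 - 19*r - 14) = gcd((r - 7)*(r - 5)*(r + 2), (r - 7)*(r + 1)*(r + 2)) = r^2 - 5*r - 14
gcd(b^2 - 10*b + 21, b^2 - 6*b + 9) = b - 3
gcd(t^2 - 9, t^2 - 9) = t^2 - 9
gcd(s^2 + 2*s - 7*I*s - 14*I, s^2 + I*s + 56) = s - 7*I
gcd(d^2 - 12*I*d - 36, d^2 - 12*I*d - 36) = d^2 - 12*I*d - 36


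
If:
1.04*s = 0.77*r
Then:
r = 1.35064935064935*s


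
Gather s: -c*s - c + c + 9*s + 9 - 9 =s*(9 - c)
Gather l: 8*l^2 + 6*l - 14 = 8*l^2 + 6*l - 14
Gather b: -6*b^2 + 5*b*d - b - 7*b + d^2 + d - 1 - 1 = -6*b^2 + b*(5*d - 8) + d^2 + d - 2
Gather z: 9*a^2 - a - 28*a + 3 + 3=9*a^2 - 29*a + 6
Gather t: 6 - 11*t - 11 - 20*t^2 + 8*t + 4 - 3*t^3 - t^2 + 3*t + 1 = -3*t^3 - 21*t^2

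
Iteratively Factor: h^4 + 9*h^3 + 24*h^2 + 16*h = (h + 4)*(h^3 + 5*h^2 + 4*h) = (h + 1)*(h + 4)*(h^2 + 4*h) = h*(h + 1)*(h + 4)*(h + 4)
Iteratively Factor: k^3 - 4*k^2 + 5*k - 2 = (k - 1)*(k^2 - 3*k + 2) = (k - 1)^2*(k - 2)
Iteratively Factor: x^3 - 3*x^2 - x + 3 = (x - 3)*(x^2 - 1) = (x - 3)*(x - 1)*(x + 1)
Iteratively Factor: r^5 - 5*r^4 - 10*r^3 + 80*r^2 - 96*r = (r - 4)*(r^4 - r^3 - 14*r^2 + 24*r) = (r - 4)*(r - 3)*(r^3 + 2*r^2 - 8*r) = (r - 4)*(r - 3)*(r - 2)*(r^2 + 4*r) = r*(r - 4)*(r - 3)*(r - 2)*(r + 4)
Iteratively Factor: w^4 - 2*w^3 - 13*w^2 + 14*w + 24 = (w + 1)*(w^3 - 3*w^2 - 10*w + 24) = (w - 4)*(w + 1)*(w^2 + w - 6) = (w - 4)*(w + 1)*(w + 3)*(w - 2)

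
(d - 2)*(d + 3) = d^2 + d - 6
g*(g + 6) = g^2 + 6*g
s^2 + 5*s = s*(s + 5)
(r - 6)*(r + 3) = r^2 - 3*r - 18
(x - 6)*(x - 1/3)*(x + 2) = x^3 - 13*x^2/3 - 32*x/3 + 4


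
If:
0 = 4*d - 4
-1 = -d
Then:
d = 1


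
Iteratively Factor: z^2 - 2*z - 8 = (z - 4)*(z + 2)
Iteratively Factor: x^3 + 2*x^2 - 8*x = (x - 2)*(x^2 + 4*x) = (x - 2)*(x + 4)*(x)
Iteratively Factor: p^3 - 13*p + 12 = (p - 1)*(p^2 + p - 12) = (p - 3)*(p - 1)*(p + 4)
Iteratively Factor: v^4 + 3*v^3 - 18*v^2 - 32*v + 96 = (v - 3)*(v^3 + 6*v^2 - 32) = (v - 3)*(v + 4)*(v^2 + 2*v - 8) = (v - 3)*(v + 4)^2*(v - 2)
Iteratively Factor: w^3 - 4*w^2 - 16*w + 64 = (w - 4)*(w^2 - 16) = (w - 4)^2*(w + 4)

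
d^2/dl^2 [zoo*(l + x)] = 0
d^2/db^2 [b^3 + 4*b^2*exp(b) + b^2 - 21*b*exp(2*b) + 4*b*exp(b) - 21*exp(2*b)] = 4*b^2*exp(b) - 84*b*exp(2*b) + 20*b*exp(b) + 6*b - 168*exp(2*b) + 16*exp(b) + 2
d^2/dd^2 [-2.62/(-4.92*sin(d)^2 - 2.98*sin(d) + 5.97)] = (-253.683072*sin(d)^4 - 115.240176*sin(d)^3 + 49.435208*sin(d)^2 + 183.86898*sin(d) + 200.444672)/(4.92*sin(d)^2 + 2.98*sin(d) - 5.97)^3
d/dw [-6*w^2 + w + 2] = 1 - 12*w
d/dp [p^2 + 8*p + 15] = 2*p + 8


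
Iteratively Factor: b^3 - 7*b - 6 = (b + 2)*(b^2 - 2*b - 3) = (b - 3)*(b + 2)*(b + 1)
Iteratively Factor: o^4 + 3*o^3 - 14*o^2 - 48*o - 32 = (o + 4)*(o^3 - o^2 - 10*o - 8) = (o - 4)*(o + 4)*(o^2 + 3*o + 2) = (o - 4)*(o + 1)*(o + 4)*(o + 2)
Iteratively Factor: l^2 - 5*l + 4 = (l - 1)*(l - 4)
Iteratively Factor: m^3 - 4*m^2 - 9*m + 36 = (m + 3)*(m^2 - 7*m + 12) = (m - 3)*(m + 3)*(m - 4)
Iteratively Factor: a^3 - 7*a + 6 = (a - 1)*(a^2 + a - 6) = (a - 1)*(a + 3)*(a - 2)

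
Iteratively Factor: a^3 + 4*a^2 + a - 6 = (a - 1)*(a^2 + 5*a + 6) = (a - 1)*(a + 2)*(a + 3)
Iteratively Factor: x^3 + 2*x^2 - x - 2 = (x - 1)*(x^2 + 3*x + 2) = (x - 1)*(x + 1)*(x + 2)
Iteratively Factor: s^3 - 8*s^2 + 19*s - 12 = (s - 3)*(s^2 - 5*s + 4) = (s - 3)*(s - 1)*(s - 4)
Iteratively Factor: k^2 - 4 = (k + 2)*(k - 2)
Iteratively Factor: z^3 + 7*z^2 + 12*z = (z)*(z^2 + 7*z + 12) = z*(z + 3)*(z + 4)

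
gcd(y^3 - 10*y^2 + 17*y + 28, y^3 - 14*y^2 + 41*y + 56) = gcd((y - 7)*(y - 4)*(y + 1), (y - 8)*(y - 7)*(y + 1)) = y^2 - 6*y - 7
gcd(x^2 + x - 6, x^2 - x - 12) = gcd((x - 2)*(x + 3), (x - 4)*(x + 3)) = x + 3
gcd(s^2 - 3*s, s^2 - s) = s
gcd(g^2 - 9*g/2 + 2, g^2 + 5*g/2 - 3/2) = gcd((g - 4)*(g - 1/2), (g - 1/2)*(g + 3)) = g - 1/2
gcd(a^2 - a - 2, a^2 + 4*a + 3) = a + 1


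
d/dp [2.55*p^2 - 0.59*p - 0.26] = 5.1*p - 0.59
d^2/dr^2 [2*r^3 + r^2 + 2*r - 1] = 12*r + 2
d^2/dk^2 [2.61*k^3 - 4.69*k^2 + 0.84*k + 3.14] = 15.66*k - 9.38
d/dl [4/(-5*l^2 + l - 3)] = 4*(10*l - 1)/(5*l^2 - l + 3)^2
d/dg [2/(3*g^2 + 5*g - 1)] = 2*(-6*g - 5)/(3*g^2 + 5*g - 1)^2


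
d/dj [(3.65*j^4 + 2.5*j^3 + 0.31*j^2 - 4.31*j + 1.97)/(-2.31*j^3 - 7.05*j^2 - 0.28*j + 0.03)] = (-8.4315*j^6 - 51.465*j^5 - 19.9749*j^4 - 20.8742*j^3 - 16.5952*j^2 + 27.7956*j + 0.4223)/(5.3361*j^6 + 32.571*j^5 + 50.9961*j^4 + 3.8094*j^3 - 0.3446*j^2 - 0.0168*j + 0.0009)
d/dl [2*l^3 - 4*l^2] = 2*l*(3*l - 4)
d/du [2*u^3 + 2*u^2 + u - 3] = 6*u^2 + 4*u + 1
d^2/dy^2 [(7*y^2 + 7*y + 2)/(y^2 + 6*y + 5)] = 2*(-35*y^3 - 99*y^2 - 69*y + 27)/(y^6 + 18*y^5 + 123*y^4 + 396*y^3 + 615*y^2 + 450*y + 125)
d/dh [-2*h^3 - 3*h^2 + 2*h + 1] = -6*h^2 - 6*h + 2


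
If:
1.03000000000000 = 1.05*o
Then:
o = 0.98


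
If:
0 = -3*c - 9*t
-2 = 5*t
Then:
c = 6/5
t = -2/5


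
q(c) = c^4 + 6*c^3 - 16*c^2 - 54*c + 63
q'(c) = 4*c^3 + 18*c^2 - 32*c - 54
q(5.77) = 1479.75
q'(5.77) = 1129.03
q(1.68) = -36.46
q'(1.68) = -37.99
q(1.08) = -5.06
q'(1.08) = -62.53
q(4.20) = 309.66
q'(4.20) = 425.47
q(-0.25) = 75.41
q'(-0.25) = -44.94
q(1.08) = -5.06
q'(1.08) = -62.53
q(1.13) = -8.16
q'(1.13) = -61.40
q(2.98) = -2.36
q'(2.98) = 116.34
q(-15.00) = 27648.00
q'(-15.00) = -9024.00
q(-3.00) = 0.00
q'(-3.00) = 96.00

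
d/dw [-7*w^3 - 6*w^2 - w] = -21*w^2 - 12*w - 1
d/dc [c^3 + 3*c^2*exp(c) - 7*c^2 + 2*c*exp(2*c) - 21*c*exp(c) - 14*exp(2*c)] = 3*c^2*exp(c) + 3*c^2 + 4*c*exp(2*c) - 15*c*exp(c) - 14*c - 26*exp(2*c) - 21*exp(c)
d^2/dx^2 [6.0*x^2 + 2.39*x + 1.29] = 12.0000000000000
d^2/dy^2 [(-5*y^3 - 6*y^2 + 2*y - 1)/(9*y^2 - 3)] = 2*(y^3 - 27*y^2 + y - 3)/(27*y^6 - 27*y^4 + 9*y^2 - 1)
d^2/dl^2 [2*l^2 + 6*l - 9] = 4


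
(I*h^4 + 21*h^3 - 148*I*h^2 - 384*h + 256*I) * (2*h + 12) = 2*I*h^5 + 42*h^4 + 12*I*h^4 + 252*h^3 - 296*I*h^3 - 768*h^2 - 1776*I*h^2 - 4608*h + 512*I*h + 3072*I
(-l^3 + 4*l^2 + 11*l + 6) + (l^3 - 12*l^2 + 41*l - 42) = -8*l^2 + 52*l - 36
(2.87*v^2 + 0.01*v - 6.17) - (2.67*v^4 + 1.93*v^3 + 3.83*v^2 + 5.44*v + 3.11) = -2.67*v^4 - 1.93*v^3 - 0.96*v^2 - 5.43*v - 9.28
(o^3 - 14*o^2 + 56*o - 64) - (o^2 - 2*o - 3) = o^3 - 15*o^2 + 58*o - 61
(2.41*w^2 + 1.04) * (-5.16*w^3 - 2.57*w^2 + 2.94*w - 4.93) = -12.4356*w^5 - 6.1937*w^4 + 1.719*w^3 - 14.5541*w^2 + 3.0576*w - 5.1272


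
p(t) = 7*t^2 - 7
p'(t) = 14*t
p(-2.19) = 26.57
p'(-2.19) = -30.66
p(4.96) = 165.21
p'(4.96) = 69.44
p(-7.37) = 373.22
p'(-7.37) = -103.18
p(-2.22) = 27.50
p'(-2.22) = -31.08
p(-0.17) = -6.80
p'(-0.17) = -2.38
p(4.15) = 113.56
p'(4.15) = 58.10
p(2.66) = 42.53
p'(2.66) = 37.24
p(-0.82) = -2.29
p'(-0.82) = -11.48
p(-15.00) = 1568.00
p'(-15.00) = -210.00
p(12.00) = 1001.00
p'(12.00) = 168.00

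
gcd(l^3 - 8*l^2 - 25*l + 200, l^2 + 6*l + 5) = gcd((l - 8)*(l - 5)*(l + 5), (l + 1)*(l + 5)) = l + 5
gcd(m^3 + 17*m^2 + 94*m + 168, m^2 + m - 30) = m + 6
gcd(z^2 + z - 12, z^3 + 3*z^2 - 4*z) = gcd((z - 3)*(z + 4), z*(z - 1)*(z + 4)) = z + 4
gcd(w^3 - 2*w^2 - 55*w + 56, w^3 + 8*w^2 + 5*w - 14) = w^2 + 6*w - 7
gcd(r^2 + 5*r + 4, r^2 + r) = r + 1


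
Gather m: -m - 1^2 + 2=1 - m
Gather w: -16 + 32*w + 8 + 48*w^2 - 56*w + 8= 48*w^2 - 24*w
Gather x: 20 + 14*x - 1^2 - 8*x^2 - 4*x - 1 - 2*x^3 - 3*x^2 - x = -2*x^3 - 11*x^2 + 9*x + 18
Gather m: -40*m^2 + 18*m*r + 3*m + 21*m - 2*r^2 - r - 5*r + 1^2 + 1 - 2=-40*m^2 + m*(18*r + 24) - 2*r^2 - 6*r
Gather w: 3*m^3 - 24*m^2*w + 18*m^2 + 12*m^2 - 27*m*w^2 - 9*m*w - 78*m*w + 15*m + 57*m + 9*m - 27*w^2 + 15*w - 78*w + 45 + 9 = 3*m^3 + 30*m^2 + 81*m + w^2*(-27*m - 27) + w*(-24*m^2 - 87*m - 63) + 54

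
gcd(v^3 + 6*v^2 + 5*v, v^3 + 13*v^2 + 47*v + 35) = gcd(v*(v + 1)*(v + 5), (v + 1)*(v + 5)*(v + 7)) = v^2 + 6*v + 5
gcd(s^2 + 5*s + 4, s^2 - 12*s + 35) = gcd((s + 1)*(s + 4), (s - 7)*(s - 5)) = 1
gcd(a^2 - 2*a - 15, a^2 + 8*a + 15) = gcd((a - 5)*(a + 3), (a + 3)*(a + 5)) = a + 3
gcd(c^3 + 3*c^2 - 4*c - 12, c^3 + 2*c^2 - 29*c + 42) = c - 2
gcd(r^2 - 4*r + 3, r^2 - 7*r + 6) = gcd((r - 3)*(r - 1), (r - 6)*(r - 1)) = r - 1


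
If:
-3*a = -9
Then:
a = 3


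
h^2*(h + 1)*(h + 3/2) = h^4 + 5*h^3/2 + 3*h^2/2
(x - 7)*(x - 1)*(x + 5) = x^3 - 3*x^2 - 33*x + 35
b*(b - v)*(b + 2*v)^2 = b^4 + 3*b^3*v - 4*b*v^3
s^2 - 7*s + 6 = (s - 6)*(s - 1)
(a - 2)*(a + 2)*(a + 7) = a^3 + 7*a^2 - 4*a - 28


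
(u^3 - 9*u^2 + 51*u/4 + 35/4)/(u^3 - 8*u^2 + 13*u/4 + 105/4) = (2*u + 1)/(2*u + 3)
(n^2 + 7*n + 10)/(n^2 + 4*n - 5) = (n + 2)/(n - 1)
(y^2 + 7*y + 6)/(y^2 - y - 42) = (y + 1)/(y - 7)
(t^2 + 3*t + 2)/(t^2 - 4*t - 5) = (t + 2)/(t - 5)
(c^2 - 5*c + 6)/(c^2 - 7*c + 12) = (c - 2)/(c - 4)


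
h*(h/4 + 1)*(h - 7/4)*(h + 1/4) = h^4/4 + 5*h^3/8 - 103*h^2/64 - 7*h/16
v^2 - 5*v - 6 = (v - 6)*(v + 1)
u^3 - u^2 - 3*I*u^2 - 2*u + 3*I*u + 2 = (u - 1)*(u - 2*I)*(u - I)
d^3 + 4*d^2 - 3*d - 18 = (d - 2)*(d + 3)^2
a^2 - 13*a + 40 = (a - 8)*(a - 5)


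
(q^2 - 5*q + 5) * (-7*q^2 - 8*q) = -7*q^4 + 27*q^3 + 5*q^2 - 40*q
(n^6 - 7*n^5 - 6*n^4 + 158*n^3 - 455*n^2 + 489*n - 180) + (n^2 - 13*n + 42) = n^6 - 7*n^5 - 6*n^4 + 158*n^3 - 454*n^2 + 476*n - 138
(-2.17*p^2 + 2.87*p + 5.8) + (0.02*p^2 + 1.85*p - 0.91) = -2.15*p^2 + 4.72*p + 4.89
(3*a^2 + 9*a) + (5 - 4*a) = 3*a^2 + 5*a + 5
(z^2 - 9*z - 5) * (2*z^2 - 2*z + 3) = 2*z^4 - 20*z^3 + 11*z^2 - 17*z - 15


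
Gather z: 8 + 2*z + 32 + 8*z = 10*z + 40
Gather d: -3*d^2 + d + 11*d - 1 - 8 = -3*d^2 + 12*d - 9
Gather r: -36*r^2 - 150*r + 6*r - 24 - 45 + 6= -36*r^2 - 144*r - 63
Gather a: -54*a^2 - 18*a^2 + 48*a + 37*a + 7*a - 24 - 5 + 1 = -72*a^2 + 92*a - 28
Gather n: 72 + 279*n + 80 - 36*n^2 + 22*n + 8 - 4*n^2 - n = -40*n^2 + 300*n + 160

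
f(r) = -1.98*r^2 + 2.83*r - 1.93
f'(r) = 2.83 - 3.96*r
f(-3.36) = -33.79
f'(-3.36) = 16.14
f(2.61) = -8.03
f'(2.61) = -7.51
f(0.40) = -1.11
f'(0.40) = 1.25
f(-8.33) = -162.89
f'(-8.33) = 35.82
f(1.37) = -1.77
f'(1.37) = -2.60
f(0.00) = -1.93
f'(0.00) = 2.83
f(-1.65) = -11.99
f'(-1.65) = 9.36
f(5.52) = -46.64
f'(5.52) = -19.03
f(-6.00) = -90.19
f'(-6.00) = 26.59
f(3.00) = -11.26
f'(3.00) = -9.05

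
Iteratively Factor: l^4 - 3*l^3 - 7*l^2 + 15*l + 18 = (l - 3)*(l^3 - 7*l - 6) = (l - 3)^2*(l^2 + 3*l + 2) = (l - 3)^2*(l + 1)*(l + 2)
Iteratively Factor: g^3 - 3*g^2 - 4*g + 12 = (g - 3)*(g^2 - 4) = (g - 3)*(g - 2)*(g + 2)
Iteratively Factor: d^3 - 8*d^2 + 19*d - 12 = (d - 3)*(d^2 - 5*d + 4) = (d - 4)*(d - 3)*(d - 1)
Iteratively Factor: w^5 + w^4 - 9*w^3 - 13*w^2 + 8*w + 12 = (w - 3)*(w^4 + 4*w^3 + 3*w^2 - 4*w - 4) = (w - 3)*(w + 2)*(w^3 + 2*w^2 - w - 2) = (w - 3)*(w + 1)*(w + 2)*(w^2 + w - 2) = (w - 3)*(w + 1)*(w + 2)^2*(w - 1)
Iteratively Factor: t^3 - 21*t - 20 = (t - 5)*(t^2 + 5*t + 4) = (t - 5)*(t + 4)*(t + 1)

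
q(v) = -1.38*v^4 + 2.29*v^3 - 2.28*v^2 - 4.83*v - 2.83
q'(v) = -5.52*v^3 + 6.87*v^2 - 4.56*v - 4.83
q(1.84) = -20.99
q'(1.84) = -24.35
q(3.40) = -140.02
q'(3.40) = -157.87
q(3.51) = -158.31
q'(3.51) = -174.90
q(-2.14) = -54.32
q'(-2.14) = 90.49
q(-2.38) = -79.40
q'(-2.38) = 119.35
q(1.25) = -11.33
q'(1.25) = -10.58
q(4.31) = -358.86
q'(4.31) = -338.81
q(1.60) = -16.06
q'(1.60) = -17.15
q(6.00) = -1407.73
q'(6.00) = -977.19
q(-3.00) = -182.47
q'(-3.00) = 219.72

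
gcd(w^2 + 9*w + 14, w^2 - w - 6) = w + 2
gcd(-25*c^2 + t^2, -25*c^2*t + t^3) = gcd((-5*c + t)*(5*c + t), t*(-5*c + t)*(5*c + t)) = -25*c^2 + t^2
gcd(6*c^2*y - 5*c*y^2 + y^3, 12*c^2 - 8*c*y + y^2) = -2*c + y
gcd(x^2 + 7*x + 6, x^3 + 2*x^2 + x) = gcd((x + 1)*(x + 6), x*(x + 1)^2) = x + 1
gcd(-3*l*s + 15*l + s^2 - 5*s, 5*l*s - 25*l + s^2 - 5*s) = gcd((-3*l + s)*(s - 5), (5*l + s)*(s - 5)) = s - 5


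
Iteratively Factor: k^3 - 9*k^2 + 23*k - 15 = (k - 3)*(k^2 - 6*k + 5) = (k - 3)*(k - 1)*(k - 5)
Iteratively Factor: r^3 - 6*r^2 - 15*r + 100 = (r - 5)*(r^2 - r - 20) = (r - 5)*(r + 4)*(r - 5)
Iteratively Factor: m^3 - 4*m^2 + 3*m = (m)*(m^2 - 4*m + 3) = m*(m - 1)*(m - 3)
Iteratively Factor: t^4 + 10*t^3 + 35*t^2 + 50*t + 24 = (t + 3)*(t^3 + 7*t^2 + 14*t + 8) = (t + 2)*(t + 3)*(t^2 + 5*t + 4) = (t + 1)*(t + 2)*(t + 3)*(t + 4)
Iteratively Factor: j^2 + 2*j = (j)*(j + 2)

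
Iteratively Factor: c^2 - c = (c)*(c - 1)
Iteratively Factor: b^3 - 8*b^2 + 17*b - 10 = (b - 2)*(b^2 - 6*b + 5) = (b - 2)*(b - 1)*(b - 5)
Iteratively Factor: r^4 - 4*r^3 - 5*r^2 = (r + 1)*(r^3 - 5*r^2) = (r - 5)*(r + 1)*(r^2) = r*(r - 5)*(r + 1)*(r)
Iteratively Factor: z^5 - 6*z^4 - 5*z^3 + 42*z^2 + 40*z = (z)*(z^4 - 6*z^3 - 5*z^2 + 42*z + 40) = z*(z + 2)*(z^3 - 8*z^2 + 11*z + 20) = z*(z - 4)*(z + 2)*(z^2 - 4*z - 5) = z*(z - 5)*(z - 4)*(z + 2)*(z + 1)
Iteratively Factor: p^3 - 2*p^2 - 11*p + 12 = (p - 1)*(p^2 - p - 12) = (p - 4)*(p - 1)*(p + 3)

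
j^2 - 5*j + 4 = (j - 4)*(j - 1)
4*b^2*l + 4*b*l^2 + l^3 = l*(2*b + l)^2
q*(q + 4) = q^2 + 4*q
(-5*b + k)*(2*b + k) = -10*b^2 - 3*b*k + k^2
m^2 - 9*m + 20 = (m - 5)*(m - 4)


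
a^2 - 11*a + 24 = (a - 8)*(a - 3)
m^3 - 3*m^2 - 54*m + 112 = (m - 8)*(m - 2)*(m + 7)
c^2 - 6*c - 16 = (c - 8)*(c + 2)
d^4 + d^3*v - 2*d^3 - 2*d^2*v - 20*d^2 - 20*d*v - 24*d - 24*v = (d - 6)*(d + 2)^2*(d + v)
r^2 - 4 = (r - 2)*(r + 2)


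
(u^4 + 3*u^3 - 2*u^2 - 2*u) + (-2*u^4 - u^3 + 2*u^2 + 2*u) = -u^4 + 2*u^3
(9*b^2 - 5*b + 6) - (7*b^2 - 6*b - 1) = 2*b^2 + b + 7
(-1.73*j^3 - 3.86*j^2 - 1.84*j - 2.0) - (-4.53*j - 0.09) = -1.73*j^3 - 3.86*j^2 + 2.69*j - 1.91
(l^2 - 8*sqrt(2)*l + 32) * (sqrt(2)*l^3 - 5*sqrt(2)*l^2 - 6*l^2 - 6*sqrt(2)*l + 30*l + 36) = sqrt(2)*l^5 - 22*l^4 - 5*sqrt(2)*l^4 + 74*sqrt(2)*l^3 + 110*l^3 - 400*sqrt(2)*l^2 - 60*l^2 - 480*sqrt(2)*l + 960*l + 1152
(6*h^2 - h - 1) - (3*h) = 6*h^2 - 4*h - 1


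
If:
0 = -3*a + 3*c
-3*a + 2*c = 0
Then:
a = 0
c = 0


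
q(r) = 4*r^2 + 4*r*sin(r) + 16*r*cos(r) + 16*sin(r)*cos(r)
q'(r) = -16*r*sin(r) + 4*r*cos(r) + 8*r - 16*sin(r)^2 + 4*sin(r) + 16*cos(r)^2 + 16*cos(r)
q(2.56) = -9.73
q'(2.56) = -15.41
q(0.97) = 23.20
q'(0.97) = 3.72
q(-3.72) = 89.73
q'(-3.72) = 10.46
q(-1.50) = 12.16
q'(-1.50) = -55.06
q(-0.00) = 0.00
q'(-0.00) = 32.00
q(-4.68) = 70.81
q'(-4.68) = 25.52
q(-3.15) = 89.85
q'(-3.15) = -12.14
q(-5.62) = 49.40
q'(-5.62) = 11.63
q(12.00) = 705.02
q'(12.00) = 257.67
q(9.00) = 201.63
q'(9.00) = -22.51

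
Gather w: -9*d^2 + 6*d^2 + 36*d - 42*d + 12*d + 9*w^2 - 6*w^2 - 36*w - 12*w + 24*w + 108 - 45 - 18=-3*d^2 + 6*d + 3*w^2 - 24*w + 45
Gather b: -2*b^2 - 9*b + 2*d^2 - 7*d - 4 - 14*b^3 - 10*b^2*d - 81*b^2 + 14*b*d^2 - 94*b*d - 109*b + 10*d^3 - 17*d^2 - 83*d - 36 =-14*b^3 + b^2*(-10*d - 83) + b*(14*d^2 - 94*d - 118) + 10*d^3 - 15*d^2 - 90*d - 40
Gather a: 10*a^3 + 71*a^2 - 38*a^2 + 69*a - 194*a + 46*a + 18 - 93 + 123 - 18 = 10*a^3 + 33*a^2 - 79*a + 30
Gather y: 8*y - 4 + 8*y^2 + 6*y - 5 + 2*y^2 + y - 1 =10*y^2 + 15*y - 10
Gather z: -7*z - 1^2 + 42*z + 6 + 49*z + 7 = 84*z + 12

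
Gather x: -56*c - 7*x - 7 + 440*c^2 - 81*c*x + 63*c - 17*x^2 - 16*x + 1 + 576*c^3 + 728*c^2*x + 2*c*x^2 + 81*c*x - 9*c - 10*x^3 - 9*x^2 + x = 576*c^3 + 440*c^2 - 2*c - 10*x^3 + x^2*(2*c - 26) + x*(728*c^2 - 22) - 6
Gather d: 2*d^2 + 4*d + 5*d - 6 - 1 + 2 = 2*d^2 + 9*d - 5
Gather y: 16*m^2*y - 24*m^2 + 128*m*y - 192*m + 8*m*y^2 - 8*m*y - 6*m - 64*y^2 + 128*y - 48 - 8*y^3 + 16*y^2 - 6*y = -24*m^2 - 198*m - 8*y^3 + y^2*(8*m - 48) + y*(16*m^2 + 120*m + 122) - 48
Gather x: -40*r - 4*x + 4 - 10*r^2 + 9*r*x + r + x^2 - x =-10*r^2 - 39*r + x^2 + x*(9*r - 5) + 4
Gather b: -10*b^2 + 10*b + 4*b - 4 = -10*b^2 + 14*b - 4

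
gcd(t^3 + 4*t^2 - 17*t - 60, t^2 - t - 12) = t^2 - t - 12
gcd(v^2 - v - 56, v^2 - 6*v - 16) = v - 8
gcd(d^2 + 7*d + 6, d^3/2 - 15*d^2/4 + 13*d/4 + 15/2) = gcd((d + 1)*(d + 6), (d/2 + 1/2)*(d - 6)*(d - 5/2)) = d + 1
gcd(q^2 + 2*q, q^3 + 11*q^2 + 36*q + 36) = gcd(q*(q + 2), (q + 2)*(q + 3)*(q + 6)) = q + 2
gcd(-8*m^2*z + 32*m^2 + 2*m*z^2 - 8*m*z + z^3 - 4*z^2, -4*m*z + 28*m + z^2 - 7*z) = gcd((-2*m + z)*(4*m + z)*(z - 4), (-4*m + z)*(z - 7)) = 1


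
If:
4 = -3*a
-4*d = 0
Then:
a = -4/3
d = 0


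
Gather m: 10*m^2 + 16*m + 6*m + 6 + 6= 10*m^2 + 22*m + 12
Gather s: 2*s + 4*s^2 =4*s^2 + 2*s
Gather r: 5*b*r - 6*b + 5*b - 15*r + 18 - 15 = -b + r*(5*b - 15) + 3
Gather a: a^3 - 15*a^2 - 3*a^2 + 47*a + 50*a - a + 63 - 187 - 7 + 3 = a^3 - 18*a^2 + 96*a - 128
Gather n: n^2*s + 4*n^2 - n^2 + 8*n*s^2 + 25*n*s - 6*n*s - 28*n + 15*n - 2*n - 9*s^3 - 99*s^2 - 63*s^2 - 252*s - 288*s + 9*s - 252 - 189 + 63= n^2*(s + 3) + n*(8*s^2 + 19*s - 15) - 9*s^3 - 162*s^2 - 531*s - 378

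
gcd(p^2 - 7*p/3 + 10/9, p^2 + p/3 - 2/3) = p - 2/3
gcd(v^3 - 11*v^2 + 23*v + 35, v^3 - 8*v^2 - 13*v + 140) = v^2 - 12*v + 35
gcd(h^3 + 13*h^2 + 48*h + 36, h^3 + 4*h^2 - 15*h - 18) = h^2 + 7*h + 6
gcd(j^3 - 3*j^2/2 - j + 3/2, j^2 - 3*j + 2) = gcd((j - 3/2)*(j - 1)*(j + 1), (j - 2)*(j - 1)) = j - 1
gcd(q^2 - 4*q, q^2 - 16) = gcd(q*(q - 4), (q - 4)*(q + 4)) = q - 4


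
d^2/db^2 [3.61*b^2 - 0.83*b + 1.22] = 7.22000000000000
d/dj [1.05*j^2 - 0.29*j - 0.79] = 2.1*j - 0.29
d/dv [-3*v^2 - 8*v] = -6*v - 8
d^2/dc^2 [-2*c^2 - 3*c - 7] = -4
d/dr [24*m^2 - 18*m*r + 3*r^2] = -18*m + 6*r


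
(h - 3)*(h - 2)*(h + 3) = h^3 - 2*h^2 - 9*h + 18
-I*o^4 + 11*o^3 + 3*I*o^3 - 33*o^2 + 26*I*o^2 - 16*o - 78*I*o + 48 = (o - 3)*(o + 2*I)*(o + 8*I)*(-I*o + 1)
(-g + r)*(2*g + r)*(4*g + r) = -8*g^3 + 2*g^2*r + 5*g*r^2 + r^3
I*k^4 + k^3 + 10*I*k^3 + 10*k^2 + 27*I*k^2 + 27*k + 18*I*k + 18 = (k + 3)*(k + 6)*(k - I)*(I*k + I)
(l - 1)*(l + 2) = l^2 + l - 2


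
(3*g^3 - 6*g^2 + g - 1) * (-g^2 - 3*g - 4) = -3*g^5 - 3*g^4 + 5*g^3 + 22*g^2 - g + 4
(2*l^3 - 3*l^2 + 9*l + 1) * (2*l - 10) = 4*l^4 - 26*l^3 + 48*l^2 - 88*l - 10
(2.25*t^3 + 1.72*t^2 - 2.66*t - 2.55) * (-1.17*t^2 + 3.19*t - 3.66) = -2.6325*t^5 + 5.1651*t^4 + 0.364*t^3 - 11.7971*t^2 + 1.6011*t + 9.333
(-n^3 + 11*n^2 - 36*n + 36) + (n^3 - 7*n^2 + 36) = 4*n^2 - 36*n + 72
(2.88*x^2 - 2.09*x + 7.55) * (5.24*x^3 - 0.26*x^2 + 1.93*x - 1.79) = 15.0912*x^5 - 11.7004*x^4 + 45.6638*x^3 - 11.1519*x^2 + 18.3126*x - 13.5145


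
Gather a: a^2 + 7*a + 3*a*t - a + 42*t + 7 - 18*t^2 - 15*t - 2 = a^2 + a*(3*t + 6) - 18*t^2 + 27*t + 5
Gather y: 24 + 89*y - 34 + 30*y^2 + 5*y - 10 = 30*y^2 + 94*y - 20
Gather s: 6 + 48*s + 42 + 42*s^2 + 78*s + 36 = 42*s^2 + 126*s + 84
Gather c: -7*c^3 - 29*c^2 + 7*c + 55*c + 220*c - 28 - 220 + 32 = -7*c^3 - 29*c^2 + 282*c - 216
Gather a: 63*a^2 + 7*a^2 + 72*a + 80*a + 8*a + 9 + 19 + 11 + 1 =70*a^2 + 160*a + 40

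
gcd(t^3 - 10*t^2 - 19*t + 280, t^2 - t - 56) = t - 8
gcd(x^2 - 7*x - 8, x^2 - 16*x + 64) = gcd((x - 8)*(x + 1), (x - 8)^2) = x - 8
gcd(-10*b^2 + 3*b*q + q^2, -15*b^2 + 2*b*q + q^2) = 5*b + q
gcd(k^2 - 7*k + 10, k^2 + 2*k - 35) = k - 5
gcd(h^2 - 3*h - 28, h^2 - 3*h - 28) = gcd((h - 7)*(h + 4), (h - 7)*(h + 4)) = h^2 - 3*h - 28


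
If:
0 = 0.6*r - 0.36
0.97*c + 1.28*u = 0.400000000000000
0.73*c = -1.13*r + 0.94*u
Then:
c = -0.27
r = 0.60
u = 0.51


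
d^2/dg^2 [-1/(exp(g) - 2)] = (-exp(g) - 2)*exp(g)/(exp(g) - 2)^3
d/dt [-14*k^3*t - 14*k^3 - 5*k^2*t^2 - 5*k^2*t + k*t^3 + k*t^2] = k*(-14*k^2 - 10*k*t - 5*k + 3*t^2 + 2*t)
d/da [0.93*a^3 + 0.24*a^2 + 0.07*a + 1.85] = 2.79*a^2 + 0.48*a + 0.07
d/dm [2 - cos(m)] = sin(m)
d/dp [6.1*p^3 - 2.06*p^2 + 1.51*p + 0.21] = 18.3*p^2 - 4.12*p + 1.51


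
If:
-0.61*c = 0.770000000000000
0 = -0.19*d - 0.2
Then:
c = -1.26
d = -1.05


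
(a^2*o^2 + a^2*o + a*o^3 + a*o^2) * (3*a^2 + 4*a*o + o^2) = 3*a^4*o^2 + 3*a^4*o + 7*a^3*o^3 + 7*a^3*o^2 + 5*a^2*o^4 + 5*a^2*o^3 + a*o^5 + a*o^4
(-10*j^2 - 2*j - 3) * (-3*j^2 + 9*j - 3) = 30*j^4 - 84*j^3 + 21*j^2 - 21*j + 9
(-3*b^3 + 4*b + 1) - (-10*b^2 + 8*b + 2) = -3*b^3 + 10*b^2 - 4*b - 1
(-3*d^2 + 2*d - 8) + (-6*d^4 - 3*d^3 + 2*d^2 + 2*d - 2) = -6*d^4 - 3*d^3 - d^2 + 4*d - 10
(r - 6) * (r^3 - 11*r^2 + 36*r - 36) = r^4 - 17*r^3 + 102*r^2 - 252*r + 216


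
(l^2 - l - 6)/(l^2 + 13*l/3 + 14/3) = 3*(l - 3)/(3*l + 7)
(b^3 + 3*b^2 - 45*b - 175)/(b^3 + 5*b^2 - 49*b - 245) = (b + 5)/(b + 7)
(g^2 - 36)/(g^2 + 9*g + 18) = (g - 6)/(g + 3)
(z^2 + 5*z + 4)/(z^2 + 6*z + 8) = (z + 1)/(z + 2)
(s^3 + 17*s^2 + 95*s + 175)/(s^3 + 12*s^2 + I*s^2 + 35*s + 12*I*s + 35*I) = (s + 5)/(s + I)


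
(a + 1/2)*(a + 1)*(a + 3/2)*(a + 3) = a^4 + 6*a^3 + 47*a^2/4 + 9*a + 9/4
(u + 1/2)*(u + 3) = u^2 + 7*u/2 + 3/2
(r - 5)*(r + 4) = r^2 - r - 20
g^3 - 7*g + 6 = (g - 2)*(g - 1)*(g + 3)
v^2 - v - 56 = (v - 8)*(v + 7)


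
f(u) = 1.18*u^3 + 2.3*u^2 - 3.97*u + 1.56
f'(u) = 3.54*u^2 + 4.6*u - 3.97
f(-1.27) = 7.89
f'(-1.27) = -4.10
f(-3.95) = -19.60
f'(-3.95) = 33.09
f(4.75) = 161.06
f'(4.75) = 97.75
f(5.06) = 193.23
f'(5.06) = 109.94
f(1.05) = 1.29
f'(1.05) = 4.76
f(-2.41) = 7.97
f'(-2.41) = 5.50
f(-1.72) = 9.19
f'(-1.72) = -1.41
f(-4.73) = -53.08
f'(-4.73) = 53.47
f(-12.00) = -1658.64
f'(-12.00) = 450.59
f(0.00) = 1.56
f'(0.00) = -3.97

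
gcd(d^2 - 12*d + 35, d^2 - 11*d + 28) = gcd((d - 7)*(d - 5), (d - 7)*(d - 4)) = d - 7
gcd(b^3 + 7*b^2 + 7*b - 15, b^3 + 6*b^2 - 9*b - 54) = b + 3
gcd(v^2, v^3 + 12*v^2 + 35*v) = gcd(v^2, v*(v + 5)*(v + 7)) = v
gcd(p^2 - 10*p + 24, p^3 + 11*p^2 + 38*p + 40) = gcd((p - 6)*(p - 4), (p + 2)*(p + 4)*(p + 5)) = 1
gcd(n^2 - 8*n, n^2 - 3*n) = n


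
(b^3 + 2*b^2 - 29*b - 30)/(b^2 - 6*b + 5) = (b^2 + 7*b + 6)/(b - 1)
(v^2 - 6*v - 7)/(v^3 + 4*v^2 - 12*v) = (v^2 - 6*v - 7)/(v*(v^2 + 4*v - 12))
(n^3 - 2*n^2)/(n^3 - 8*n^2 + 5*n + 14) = n^2/(n^2 - 6*n - 7)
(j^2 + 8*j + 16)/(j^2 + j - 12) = (j + 4)/(j - 3)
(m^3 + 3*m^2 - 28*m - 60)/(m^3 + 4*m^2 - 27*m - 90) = (m + 2)/(m + 3)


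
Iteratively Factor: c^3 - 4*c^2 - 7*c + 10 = (c + 2)*(c^2 - 6*c + 5) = (c - 5)*(c + 2)*(c - 1)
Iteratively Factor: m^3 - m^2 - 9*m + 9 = (m + 3)*(m^2 - 4*m + 3) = (m - 3)*(m + 3)*(m - 1)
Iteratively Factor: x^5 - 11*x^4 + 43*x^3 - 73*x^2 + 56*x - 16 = (x - 1)*(x^4 - 10*x^3 + 33*x^2 - 40*x + 16) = (x - 1)^2*(x^3 - 9*x^2 + 24*x - 16) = (x - 4)*(x - 1)^2*(x^2 - 5*x + 4) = (x - 4)*(x - 1)^3*(x - 4)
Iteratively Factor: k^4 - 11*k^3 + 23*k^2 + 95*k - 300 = (k - 4)*(k^3 - 7*k^2 - 5*k + 75) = (k - 4)*(k + 3)*(k^2 - 10*k + 25) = (k - 5)*(k - 4)*(k + 3)*(k - 5)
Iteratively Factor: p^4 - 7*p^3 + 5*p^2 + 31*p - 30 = (p - 3)*(p^3 - 4*p^2 - 7*p + 10) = (p - 3)*(p - 1)*(p^2 - 3*p - 10) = (p - 5)*(p - 3)*(p - 1)*(p + 2)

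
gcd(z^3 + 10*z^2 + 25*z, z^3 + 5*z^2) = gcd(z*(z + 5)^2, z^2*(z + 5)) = z^2 + 5*z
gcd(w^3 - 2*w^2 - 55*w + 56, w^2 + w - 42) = w + 7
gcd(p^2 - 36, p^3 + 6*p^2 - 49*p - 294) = p + 6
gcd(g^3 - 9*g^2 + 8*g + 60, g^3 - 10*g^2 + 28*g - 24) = g - 6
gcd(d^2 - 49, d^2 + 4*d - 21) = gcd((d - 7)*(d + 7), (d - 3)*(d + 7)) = d + 7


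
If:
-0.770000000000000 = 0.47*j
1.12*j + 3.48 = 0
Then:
No Solution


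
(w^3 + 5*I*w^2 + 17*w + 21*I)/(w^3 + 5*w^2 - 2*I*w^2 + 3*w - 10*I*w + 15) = (w + 7*I)/(w + 5)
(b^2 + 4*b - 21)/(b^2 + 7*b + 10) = (b^2 + 4*b - 21)/(b^2 + 7*b + 10)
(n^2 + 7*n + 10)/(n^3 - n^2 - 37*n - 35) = (n + 2)/(n^2 - 6*n - 7)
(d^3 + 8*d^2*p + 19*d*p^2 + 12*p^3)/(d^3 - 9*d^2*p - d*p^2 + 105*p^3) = (d^2 + 5*d*p + 4*p^2)/(d^2 - 12*d*p + 35*p^2)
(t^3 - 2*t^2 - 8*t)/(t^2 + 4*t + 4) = t*(t - 4)/(t + 2)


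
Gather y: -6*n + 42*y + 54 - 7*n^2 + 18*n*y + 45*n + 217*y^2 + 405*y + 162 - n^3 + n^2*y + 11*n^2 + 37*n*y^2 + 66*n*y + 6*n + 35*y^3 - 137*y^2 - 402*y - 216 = -n^3 + 4*n^2 + 45*n + 35*y^3 + y^2*(37*n + 80) + y*(n^2 + 84*n + 45)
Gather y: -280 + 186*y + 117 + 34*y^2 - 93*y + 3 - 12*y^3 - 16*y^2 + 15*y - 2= -12*y^3 + 18*y^2 + 108*y - 162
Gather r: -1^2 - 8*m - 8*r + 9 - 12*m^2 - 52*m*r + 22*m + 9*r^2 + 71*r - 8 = -12*m^2 + 14*m + 9*r^2 + r*(63 - 52*m)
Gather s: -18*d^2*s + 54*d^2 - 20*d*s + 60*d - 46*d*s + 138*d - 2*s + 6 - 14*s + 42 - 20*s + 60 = 54*d^2 + 198*d + s*(-18*d^2 - 66*d - 36) + 108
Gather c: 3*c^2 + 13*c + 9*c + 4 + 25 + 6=3*c^2 + 22*c + 35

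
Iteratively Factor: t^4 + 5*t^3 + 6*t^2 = (t)*(t^3 + 5*t^2 + 6*t) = t*(t + 2)*(t^2 + 3*t) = t^2*(t + 2)*(t + 3)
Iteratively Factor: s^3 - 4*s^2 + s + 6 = (s - 3)*(s^2 - s - 2) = (s - 3)*(s - 2)*(s + 1)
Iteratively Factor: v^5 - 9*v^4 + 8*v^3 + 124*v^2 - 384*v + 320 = (v - 4)*(v^4 - 5*v^3 - 12*v^2 + 76*v - 80) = (v - 4)*(v - 2)*(v^3 - 3*v^2 - 18*v + 40) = (v - 4)*(v - 2)^2*(v^2 - v - 20) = (v - 4)*(v - 2)^2*(v + 4)*(v - 5)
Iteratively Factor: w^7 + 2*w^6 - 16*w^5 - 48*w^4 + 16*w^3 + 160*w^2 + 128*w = (w - 2)*(w^6 + 4*w^5 - 8*w^4 - 64*w^3 - 112*w^2 - 64*w) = (w - 4)*(w - 2)*(w^5 + 8*w^4 + 24*w^3 + 32*w^2 + 16*w) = (w - 4)*(w - 2)*(w + 2)*(w^4 + 6*w^3 + 12*w^2 + 8*w) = (w - 4)*(w - 2)*(w + 2)^2*(w^3 + 4*w^2 + 4*w) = (w - 4)*(w - 2)*(w + 2)^3*(w^2 + 2*w) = (w - 4)*(w - 2)*(w + 2)^4*(w)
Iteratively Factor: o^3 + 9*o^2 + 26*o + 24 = (o + 2)*(o^2 + 7*o + 12) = (o + 2)*(o + 3)*(o + 4)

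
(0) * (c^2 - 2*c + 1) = 0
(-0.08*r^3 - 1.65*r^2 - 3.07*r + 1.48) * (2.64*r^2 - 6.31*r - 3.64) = -0.2112*r^5 - 3.8512*r^4 + 2.5979*r^3 + 29.2849*r^2 + 1.836*r - 5.3872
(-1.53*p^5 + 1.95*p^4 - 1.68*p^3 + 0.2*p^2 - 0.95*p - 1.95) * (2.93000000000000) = -4.4829*p^5 + 5.7135*p^4 - 4.9224*p^3 + 0.586*p^2 - 2.7835*p - 5.7135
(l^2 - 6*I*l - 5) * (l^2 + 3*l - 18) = l^4 + 3*l^3 - 6*I*l^3 - 23*l^2 - 18*I*l^2 - 15*l + 108*I*l + 90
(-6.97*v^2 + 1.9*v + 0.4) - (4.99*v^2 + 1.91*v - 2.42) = -11.96*v^2 - 0.01*v + 2.82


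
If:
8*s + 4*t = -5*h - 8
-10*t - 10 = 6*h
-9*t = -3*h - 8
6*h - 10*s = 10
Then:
No Solution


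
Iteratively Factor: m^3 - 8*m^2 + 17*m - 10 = (m - 5)*(m^2 - 3*m + 2) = (m - 5)*(m - 2)*(m - 1)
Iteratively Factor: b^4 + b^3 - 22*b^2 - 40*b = (b)*(b^3 + b^2 - 22*b - 40) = b*(b + 2)*(b^2 - b - 20) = b*(b + 2)*(b + 4)*(b - 5)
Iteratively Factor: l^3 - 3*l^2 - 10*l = (l)*(l^2 - 3*l - 10) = l*(l - 5)*(l + 2)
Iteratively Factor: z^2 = (z)*(z)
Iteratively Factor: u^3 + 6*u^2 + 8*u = (u + 4)*(u^2 + 2*u) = (u + 2)*(u + 4)*(u)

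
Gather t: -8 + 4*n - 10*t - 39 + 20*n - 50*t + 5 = 24*n - 60*t - 42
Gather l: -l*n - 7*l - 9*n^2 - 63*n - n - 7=l*(-n - 7) - 9*n^2 - 64*n - 7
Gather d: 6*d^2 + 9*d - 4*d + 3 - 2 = 6*d^2 + 5*d + 1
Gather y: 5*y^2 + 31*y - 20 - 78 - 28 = 5*y^2 + 31*y - 126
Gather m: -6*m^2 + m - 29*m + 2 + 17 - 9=-6*m^2 - 28*m + 10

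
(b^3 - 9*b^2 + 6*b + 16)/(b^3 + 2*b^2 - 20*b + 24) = (b^2 - 7*b - 8)/(b^2 + 4*b - 12)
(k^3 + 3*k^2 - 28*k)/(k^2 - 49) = k*(k - 4)/(k - 7)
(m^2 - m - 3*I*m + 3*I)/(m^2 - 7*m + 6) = (m - 3*I)/(m - 6)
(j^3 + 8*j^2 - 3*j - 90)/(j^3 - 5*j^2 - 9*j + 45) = (j^2 + 11*j + 30)/(j^2 - 2*j - 15)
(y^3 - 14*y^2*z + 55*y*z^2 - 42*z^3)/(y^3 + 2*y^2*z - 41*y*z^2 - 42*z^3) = (y^2 - 8*y*z + 7*z^2)/(y^2 + 8*y*z + 7*z^2)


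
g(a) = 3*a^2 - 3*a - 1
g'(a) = 6*a - 3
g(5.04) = 60.08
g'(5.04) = 27.24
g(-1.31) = 8.08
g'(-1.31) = -10.86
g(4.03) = 35.63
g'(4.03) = 21.18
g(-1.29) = 7.86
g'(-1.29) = -10.74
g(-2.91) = 33.13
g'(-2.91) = -20.46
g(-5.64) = 111.35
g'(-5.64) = -36.84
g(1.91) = 4.21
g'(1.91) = 8.46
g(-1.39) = 8.97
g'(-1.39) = -11.34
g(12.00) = 395.00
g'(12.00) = 69.00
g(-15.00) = 719.00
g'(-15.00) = -93.00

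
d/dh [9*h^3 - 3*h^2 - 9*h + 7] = 27*h^2 - 6*h - 9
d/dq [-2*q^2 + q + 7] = 1 - 4*q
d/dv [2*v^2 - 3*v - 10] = 4*v - 3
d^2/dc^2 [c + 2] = 0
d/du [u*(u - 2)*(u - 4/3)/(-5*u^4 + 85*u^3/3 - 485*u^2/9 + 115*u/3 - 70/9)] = 3*(27*u^4 - 72*u^3 + 39*u^2 + 42*u - 28)/(5*(81*u^6 - 594*u^5 + 1647*u^4 - 2172*u^3 + 1423*u^2 - 434*u + 49))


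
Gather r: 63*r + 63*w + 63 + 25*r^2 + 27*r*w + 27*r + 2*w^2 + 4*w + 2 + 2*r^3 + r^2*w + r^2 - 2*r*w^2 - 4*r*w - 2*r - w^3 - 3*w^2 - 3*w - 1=2*r^3 + r^2*(w + 26) + r*(-2*w^2 + 23*w + 88) - w^3 - w^2 + 64*w + 64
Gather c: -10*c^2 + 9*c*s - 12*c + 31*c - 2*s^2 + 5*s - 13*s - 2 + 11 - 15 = -10*c^2 + c*(9*s + 19) - 2*s^2 - 8*s - 6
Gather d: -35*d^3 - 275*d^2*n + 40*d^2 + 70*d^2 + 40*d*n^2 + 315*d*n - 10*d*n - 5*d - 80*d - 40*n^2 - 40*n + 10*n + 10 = -35*d^3 + d^2*(110 - 275*n) + d*(40*n^2 + 305*n - 85) - 40*n^2 - 30*n + 10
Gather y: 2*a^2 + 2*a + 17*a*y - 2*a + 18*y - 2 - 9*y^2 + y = 2*a^2 - 9*y^2 + y*(17*a + 19) - 2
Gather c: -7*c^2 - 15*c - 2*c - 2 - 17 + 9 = -7*c^2 - 17*c - 10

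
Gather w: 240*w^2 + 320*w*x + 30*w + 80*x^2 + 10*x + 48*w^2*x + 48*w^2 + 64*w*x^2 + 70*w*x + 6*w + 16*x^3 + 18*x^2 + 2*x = w^2*(48*x + 288) + w*(64*x^2 + 390*x + 36) + 16*x^3 + 98*x^2 + 12*x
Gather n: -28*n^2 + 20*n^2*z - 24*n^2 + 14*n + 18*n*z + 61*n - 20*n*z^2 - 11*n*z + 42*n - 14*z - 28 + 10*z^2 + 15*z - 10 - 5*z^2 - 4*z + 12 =n^2*(20*z - 52) + n*(-20*z^2 + 7*z + 117) + 5*z^2 - 3*z - 26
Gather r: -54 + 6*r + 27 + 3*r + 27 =9*r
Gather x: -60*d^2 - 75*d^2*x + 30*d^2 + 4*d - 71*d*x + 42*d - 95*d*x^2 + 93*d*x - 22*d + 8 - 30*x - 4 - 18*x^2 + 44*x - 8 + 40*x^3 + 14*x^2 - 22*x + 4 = -30*d^2 + 24*d + 40*x^3 + x^2*(-95*d - 4) + x*(-75*d^2 + 22*d - 8)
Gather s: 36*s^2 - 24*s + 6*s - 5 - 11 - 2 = 36*s^2 - 18*s - 18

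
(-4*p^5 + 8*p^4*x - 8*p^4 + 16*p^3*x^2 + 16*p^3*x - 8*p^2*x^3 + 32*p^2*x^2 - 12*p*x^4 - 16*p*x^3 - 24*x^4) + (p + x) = -4*p^5 + 8*p^4*x - 8*p^4 + 16*p^3*x^2 + 16*p^3*x - 8*p^2*x^3 + 32*p^2*x^2 - 12*p*x^4 - 16*p*x^3 + p - 24*x^4 + x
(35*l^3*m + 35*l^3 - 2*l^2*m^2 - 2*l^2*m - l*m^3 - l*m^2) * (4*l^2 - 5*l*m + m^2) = 140*l^5*m + 140*l^5 - 183*l^4*m^2 - 183*l^4*m + 41*l^3*m^3 + 41*l^3*m^2 + 3*l^2*m^4 + 3*l^2*m^3 - l*m^5 - l*m^4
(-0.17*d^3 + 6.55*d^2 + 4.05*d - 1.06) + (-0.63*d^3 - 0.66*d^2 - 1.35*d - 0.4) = -0.8*d^3 + 5.89*d^2 + 2.7*d - 1.46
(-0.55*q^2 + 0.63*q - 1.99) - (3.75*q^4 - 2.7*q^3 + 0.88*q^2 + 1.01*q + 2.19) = -3.75*q^4 + 2.7*q^3 - 1.43*q^2 - 0.38*q - 4.18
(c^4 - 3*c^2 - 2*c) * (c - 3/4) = c^5 - 3*c^4/4 - 3*c^3 + c^2/4 + 3*c/2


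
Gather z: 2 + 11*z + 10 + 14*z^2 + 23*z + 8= 14*z^2 + 34*z + 20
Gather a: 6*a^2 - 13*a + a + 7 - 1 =6*a^2 - 12*a + 6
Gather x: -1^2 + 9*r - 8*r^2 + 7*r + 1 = -8*r^2 + 16*r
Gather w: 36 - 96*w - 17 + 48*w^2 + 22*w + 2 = 48*w^2 - 74*w + 21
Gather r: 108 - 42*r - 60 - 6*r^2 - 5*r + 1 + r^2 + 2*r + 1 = -5*r^2 - 45*r + 50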